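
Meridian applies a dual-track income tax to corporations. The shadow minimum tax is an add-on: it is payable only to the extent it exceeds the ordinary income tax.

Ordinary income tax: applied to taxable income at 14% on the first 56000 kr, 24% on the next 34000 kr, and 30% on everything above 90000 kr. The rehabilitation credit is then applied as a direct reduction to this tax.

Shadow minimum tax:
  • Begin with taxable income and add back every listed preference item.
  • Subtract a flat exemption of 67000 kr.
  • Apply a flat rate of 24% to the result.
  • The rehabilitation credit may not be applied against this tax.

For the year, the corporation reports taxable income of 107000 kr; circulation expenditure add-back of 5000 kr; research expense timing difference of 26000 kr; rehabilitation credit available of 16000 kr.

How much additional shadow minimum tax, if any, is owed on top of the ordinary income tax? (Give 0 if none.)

11940 kr

Ordinary income tax:
  56000 kr × 14% = 7840 kr
  34000 kr × 24% = 8160 kr
  17000 kr × 30% = 5100 kr
  → 21100 kr
  Less rehabilitation credit 16000 kr → 5100 kr

Shadow minimum tax:
  Adjusted income: 107000 kr + 5000 kr + 26000 kr = 138000 kr
  Less exemption 67000 kr → base 71000 kr
  71000 kr × 24% = 17040 kr

Excess of shadow minimum tax over ordinary income tax: 17040 kr − 5100 kr = 11940 kr.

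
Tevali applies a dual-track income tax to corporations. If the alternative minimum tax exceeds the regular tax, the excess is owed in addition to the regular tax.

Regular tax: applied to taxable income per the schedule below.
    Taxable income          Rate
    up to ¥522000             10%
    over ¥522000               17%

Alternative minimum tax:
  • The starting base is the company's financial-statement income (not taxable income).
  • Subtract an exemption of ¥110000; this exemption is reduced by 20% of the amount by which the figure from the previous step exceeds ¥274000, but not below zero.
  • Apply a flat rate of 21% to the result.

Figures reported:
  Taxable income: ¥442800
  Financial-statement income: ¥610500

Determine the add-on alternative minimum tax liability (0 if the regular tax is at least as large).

Alternative minimum tax:
  Base (financial-statement income): ¥610500
  Exemption: ¥110000 − 20% × (¥610500 − ¥274000) = ¥110000 − ¥67300 = ¥42700
  Base: ¥610500 − ¥42700 = ¥567800
  ¥567800 × 21% = ¥119238

Regular tax:
  ¥442800 × 10% = ¥44280

Excess of alternative minimum tax over regular tax: ¥119238 − ¥44280 = ¥74958.

¥74958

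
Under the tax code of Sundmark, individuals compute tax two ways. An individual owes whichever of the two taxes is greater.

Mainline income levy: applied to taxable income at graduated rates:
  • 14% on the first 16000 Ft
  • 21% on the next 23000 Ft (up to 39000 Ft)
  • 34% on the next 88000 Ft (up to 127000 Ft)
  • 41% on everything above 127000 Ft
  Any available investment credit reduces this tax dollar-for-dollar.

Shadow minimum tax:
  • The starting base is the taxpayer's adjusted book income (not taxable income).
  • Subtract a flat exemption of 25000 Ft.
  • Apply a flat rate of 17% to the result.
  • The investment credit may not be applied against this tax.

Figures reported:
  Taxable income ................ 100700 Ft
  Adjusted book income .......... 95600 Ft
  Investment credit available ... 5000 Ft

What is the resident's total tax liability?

23048 Ft

Mainline income levy:
  16000 Ft × 14% = 2240 Ft
  23000 Ft × 21% = 4830 Ft
  61700 Ft × 34% = 20978 Ft
  → 28048 Ft
  Less investment credit 5000 Ft → 23048 Ft

Shadow minimum tax:
  Base (adjusted book income): 95600 Ft
  Less exemption 25000 Ft → base 70600 Ft
  70600 Ft × 17% = 12002 Ft

23048 Ft > 12002 Ft, so the mainline income levy governs.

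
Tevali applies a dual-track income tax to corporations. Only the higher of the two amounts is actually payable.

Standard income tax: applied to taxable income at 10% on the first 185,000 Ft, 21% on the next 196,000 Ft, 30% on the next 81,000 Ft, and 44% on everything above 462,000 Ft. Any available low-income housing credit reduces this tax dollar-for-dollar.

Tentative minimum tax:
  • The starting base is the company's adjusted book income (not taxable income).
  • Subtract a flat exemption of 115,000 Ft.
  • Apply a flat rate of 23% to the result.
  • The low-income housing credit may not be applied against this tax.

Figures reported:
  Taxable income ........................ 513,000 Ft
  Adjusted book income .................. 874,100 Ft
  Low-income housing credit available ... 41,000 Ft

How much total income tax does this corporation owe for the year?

Standard income tax:
  185,000 Ft × 10% = 18,500 Ft
  196,000 Ft × 21% = 41,160 Ft
  81,000 Ft × 30% = 24,300 Ft
  51,000 Ft × 44% = 22,440 Ft
  → 106,400 Ft
  Less low-income housing credit 41,000 Ft → 65,400 Ft

Tentative minimum tax:
  Base (adjusted book income): 874,100 Ft
  Less exemption 115,000 Ft → base 759,100 Ft
  759,100 Ft × 23% = 174,593 Ft

174,593 Ft > 65,400 Ft, so the tentative minimum tax is the binding amount.

174,593 Ft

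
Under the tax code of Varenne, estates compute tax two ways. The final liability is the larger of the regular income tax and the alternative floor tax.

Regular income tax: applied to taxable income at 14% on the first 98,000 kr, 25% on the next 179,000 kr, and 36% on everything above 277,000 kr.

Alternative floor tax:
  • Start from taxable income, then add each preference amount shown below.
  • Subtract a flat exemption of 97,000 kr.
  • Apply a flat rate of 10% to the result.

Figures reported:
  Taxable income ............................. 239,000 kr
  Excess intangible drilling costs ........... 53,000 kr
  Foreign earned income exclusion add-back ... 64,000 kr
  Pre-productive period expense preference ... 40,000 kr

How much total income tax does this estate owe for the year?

Alternative floor tax:
  Adjusted income: 239,000 kr + 53,000 kr + 64,000 kr + 40,000 kr = 396,000 kr
  Less exemption 97,000 kr → base 299,000 kr
  299,000 kr × 10% = 29,900 kr

Regular income tax:
  98,000 kr × 14% = 13,720 kr
  141,000 kr × 25% = 35,250 kr
  → 48,970 kr

48,970 kr > 29,900 kr, so the regular income tax governs.

48,970 kr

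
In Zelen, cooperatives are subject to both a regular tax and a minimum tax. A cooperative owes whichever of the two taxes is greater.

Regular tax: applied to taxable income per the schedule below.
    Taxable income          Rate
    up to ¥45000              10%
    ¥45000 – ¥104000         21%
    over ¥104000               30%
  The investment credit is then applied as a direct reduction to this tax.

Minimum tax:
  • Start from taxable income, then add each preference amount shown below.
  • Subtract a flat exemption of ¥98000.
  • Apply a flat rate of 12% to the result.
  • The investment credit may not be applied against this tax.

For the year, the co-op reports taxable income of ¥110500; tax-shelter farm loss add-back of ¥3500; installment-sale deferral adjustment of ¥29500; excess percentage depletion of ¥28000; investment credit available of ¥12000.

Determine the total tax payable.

Minimum tax:
  Adjusted income: ¥110500 + ¥3500 + ¥29500 + ¥28000 = ¥171500
  Less exemption ¥98000 → base ¥73500
  ¥73500 × 12% = ¥8820

Regular tax:
  ¥45000 × 10% = ¥4500
  ¥59000 × 21% = ¥12390
  ¥6500 × 30% = ¥1950
  → ¥18840
  Less investment credit ¥12000 → ¥6840

¥8820 > ¥6840, so the minimum tax is the binding amount.

¥8820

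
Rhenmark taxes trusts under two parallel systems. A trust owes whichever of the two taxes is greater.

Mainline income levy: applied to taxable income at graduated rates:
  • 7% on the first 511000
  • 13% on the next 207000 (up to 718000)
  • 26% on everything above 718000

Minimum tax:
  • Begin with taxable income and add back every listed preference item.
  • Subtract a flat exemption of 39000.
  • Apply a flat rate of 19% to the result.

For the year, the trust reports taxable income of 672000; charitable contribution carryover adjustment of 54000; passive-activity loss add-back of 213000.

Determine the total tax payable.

Mainline income levy:
  511000 × 7% = 35770
  161000 × 13% = 20930
  → 56700

Minimum tax:
  Adjusted income: 672000 + 54000 + 213000 = 939000
  Less exemption 39000 → base 900000
  900000 × 19% = 171000

171000 > 56700, so the minimum tax is the binding amount.

171000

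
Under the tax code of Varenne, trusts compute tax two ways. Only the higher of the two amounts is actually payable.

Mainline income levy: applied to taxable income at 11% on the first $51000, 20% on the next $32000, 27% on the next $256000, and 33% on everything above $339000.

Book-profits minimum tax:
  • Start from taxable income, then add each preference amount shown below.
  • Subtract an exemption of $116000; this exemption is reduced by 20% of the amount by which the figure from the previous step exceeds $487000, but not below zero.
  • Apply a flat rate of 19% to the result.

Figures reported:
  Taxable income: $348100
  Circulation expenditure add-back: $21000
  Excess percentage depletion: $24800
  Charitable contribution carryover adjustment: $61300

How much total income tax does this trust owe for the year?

Book-profits minimum tax:
  Adjusted income: $348100 + $21000 + $24800 + $61300 = $455200
  Exemption: $455200 ≤ $487000, so full $116000 applies
  Base: $455200 − $116000 = $339200
  $339200 × 19% = $64448

Mainline income levy:
  $51000 × 11% = $5610
  $32000 × 20% = $6400
  $256000 × 27% = $69120
  $9100 × 33% = $3003
  → $84133

$84133 > $64448, so the mainline income levy governs.

$84133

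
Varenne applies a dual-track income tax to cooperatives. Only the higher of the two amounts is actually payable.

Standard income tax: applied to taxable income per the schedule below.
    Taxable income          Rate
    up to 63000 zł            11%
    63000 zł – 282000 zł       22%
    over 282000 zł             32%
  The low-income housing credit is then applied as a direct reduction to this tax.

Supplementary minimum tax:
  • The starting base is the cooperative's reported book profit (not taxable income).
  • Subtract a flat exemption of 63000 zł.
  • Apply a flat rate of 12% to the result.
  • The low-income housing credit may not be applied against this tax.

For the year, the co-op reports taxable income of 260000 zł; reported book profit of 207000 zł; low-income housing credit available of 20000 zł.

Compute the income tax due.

Supplementary minimum tax:
  Base (reported book profit): 207000 zł
  Less exemption 63000 zł → base 144000 zł
  144000 zł × 12% = 17280 zł

Standard income tax:
  63000 zł × 11% = 6930 zł
  197000 zł × 22% = 43340 zł
  → 50270 zł
  Less low-income housing credit 20000 zł → 30270 zł

30270 zł > 17280 zł, so the standard income tax governs.

30270 zł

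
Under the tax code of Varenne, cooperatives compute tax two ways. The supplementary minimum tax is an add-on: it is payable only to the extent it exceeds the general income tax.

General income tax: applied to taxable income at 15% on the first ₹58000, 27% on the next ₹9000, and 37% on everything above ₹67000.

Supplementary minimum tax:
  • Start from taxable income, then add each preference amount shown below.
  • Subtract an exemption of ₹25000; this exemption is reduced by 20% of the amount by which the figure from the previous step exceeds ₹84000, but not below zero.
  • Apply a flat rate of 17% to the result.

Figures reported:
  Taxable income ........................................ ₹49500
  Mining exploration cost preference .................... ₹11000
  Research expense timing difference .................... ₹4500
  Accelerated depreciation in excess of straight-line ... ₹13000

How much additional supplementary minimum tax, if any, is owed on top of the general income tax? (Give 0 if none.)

₹1585

Supplementary minimum tax:
  Adjusted income: ₹49500 + ₹11000 + ₹4500 + ₹13000 = ₹78000
  Exemption: ₹78000 ≤ ₹84000, so full ₹25000 applies
  Base: ₹78000 − ₹25000 = ₹53000
  ₹53000 × 17% = ₹9010

General income tax:
  ₹49500 × 15% = ₹7425

Excess of supplementary minimum tax over general income tax: ₹9010 − ₹7425 = ₹1585.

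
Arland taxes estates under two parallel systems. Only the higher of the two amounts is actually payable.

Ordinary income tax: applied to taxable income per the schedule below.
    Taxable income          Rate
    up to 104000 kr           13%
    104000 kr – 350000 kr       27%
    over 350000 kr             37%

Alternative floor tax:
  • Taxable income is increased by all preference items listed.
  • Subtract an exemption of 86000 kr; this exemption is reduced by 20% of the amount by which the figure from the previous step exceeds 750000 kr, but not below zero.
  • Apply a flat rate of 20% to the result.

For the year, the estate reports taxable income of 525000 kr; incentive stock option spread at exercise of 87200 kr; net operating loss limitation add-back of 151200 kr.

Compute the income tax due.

Ordinary income tax:
  104000 kr × 13% = 13520 kr
  246000 kr × 27% = 66420 kr
  175000 kr × 37% = 64750 kr
  → 144690 kr

Alternative floor tax:
  Adjusted income: 525000 kr + 87200 kr + 151200 kr = 763400 kr
  Exemption: 86000 kr − 20% × (763400 kr − 750000 kr) = 86000 kr − 2680 kr = 83320 kr
  Base: 763400 kr − 83320 kr = 680080 kr
  680080 kr × 20% = 136016 kr

144690 kr > 136016 kr, so the ordinary income tax governs.

144690 kr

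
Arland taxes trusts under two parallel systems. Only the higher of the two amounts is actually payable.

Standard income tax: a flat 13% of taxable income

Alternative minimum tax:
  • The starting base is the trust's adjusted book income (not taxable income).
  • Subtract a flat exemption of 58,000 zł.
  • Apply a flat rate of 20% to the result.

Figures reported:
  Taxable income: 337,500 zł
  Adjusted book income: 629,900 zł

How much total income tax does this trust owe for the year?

114,380 zł

Alternative minimum tax:
  Base (adjusted book income): 629,900 zł
  Less exemption 58,000 zł → base 571,900 zł
  571,900 zł × 20% = 114,380 zł

Standard income tax:
  337,500 zł × 13% = 43,875 zł

114,380 zł > 43,875 zł, so the alternative minimum tax is the binding amount.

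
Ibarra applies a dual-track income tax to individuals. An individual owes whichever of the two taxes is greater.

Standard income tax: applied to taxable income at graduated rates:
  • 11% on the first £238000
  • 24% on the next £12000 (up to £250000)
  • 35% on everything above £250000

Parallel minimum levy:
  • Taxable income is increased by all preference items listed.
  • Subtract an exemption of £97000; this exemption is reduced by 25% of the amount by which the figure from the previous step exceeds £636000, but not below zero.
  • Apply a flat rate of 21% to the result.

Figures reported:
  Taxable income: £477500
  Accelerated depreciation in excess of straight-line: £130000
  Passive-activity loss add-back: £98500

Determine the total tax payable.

£131565

Standard income tax:
  £238000 × 11% = £26180
  £12000 × 24% = £2880
  £227500 × 35% = £79625
  → £108685

Parallel minimum levy:
  Adjusted income: £477500 + £130000 + £98500 = £706000
  Exemption: £97000 − 25% × (£706000 − £636000) = £97000 − £17500 = £79500
  Base: £706000 − £79500 = £626500
  £626500 × 21% = £131565

£131565 > £108685, so the parallel minimum levy is the binding amount.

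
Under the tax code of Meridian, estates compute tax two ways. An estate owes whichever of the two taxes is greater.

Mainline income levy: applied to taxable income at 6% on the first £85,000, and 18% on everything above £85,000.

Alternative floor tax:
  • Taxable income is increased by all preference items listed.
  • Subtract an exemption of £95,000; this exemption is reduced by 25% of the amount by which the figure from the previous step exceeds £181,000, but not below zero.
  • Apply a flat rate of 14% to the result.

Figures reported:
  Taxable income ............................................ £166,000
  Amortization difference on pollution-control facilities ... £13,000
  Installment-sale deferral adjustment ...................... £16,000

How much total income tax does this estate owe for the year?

Alternative floor tax:
  Adjusted income: £166,000 + £13,000 + £16,000 = £195,000
  Exemption: £95,000 − 25% × (£195,000 − £181,000) = £95,000 − £3,500 = £91,500
  Base: £195,000 − £91,500 = £103,500
  £103,500 × 14% = £14,490

Mainline income levy:
  £85,000 × 6% = £5,100
  £81,000 × 18% = £14,580
  → £19,680

£19,680 > £14,490, so the mainline income levy governs.

£19,680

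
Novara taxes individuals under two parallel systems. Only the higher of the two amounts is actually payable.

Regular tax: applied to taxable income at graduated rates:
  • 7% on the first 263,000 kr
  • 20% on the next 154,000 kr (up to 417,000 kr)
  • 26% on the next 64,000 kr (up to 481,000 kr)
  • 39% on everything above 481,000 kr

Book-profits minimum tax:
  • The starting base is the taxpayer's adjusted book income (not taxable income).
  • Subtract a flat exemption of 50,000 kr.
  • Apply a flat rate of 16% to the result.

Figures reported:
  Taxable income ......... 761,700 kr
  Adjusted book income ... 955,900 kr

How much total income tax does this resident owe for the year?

Regular tax:
  263,000 kr × 7% = 18,410 kr
  154,000 kr × 20% = 30,800 kr
  64,000 kr × 26% = 16,640 kr
  280,700 kr × 39% = 109,473 kr
  → 175,323 kr

Book-profits minimum tax:
  Base (adjusted book income): 955,900 kr
  Less exemption 50,000 kr → base 905,900 kr
  905,900 kr × 16% = 144,944 kr

175,323 kr > 144,944 kr, so the regular tax governs.

175,323 kr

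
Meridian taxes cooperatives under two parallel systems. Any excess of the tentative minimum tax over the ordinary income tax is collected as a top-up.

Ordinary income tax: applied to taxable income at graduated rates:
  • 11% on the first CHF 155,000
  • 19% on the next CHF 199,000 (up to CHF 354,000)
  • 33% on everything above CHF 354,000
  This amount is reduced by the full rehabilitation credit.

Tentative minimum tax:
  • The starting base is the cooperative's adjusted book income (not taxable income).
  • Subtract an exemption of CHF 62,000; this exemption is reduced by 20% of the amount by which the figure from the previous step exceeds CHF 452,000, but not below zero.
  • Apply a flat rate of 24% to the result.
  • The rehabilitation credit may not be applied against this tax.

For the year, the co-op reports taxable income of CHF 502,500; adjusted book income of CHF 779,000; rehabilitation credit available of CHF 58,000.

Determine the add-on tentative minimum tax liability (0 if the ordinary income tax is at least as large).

CHF 141,095

Tentative minimum tax:
  Base (adjusted book income): CHF 779,000
  Exemption: 20% × (CHF 779,000 − CHF 452,000) = CHF 65,400 ≥ CHF 62,000, so the exemption is fully phased out
  Base: CHF 779,000 − CHF 0 = CHF 779,000
  CHF 779,000 × 24% = CHF 186,960

Ordinary income tax:
  CHF 155,000 × 11% = CHF 17,050
  CHF 199,000 × 19% = CHF 37,810
  CHF 148,500 × 33% = CHF 49,005
  → CHF 103,865
  Less rehabilitation credit CHF 58,000 → CHF 45,865

Excess of tentative minimum tax over ordinary income tax: CHF 186,960 − CHF 45,865 = CHF 141,095.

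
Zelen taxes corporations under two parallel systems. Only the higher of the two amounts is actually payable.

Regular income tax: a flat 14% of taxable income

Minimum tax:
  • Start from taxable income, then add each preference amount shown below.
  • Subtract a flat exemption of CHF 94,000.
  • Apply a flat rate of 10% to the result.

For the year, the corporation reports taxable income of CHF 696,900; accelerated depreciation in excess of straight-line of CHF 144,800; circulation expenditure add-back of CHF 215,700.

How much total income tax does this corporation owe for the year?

CHF 97,566

Regular income tax:
  CHF 696,900 × 14% = CHF 97,566

Minimum tax:
  Adjusted income: CHF 696,900 + CHF 144,800 + CHF 215,700 = CHF 1,057,400
  Less exemption CHF 94,000 → base CHF 963,400
  CHF 963,400 × 10% = CHF 96,340

CHF 97,566 > CHF 96,340, so the regular income tax governs.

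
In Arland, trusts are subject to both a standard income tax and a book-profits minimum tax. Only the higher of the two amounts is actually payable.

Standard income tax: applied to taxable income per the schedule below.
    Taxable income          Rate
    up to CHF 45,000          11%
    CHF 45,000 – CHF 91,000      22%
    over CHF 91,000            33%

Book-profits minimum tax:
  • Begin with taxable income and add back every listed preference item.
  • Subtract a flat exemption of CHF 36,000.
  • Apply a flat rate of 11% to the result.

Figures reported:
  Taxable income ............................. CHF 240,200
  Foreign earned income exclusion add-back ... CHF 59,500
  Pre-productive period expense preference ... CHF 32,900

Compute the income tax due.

CHF 64,306

Standard income tax:
  CHF 45,000 × 11% = CHF 4,950
  CHF 46,000 × 22% = CHF 10,120
  CHF 149,200 × 33% = CHF 49,236
  → CHF 64,306

Book-profits minimum tax:
  Adjusted income: CHF 240,200 + CHF 59,500 + CHF 32,900 = CHF 332,600
  Less exemption CHF 36,000 → base CHF 296,600
  CHF 296,600 × 11% = CHF 32,626

CHF 64,306 > CHF 32,626, so the standard income tax governs.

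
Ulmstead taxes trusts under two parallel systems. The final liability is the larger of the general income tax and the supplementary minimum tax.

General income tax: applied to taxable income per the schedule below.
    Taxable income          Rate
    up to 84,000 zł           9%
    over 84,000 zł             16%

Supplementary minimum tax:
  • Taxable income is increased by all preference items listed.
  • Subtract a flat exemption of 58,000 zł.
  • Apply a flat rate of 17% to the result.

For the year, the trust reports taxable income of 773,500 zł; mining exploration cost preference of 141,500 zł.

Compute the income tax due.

145,690 zł

Supplementary minimum tax:
  Adjusted income: 773,500 zł + 141,500 zł = 915,000 zł
  Less exemption 58,000 zł → base 857,000 zł
  857,000 zł × 17% = 145,690 zł

General income tax:
  84,000 zł × 9% = 7,560 zł
  689,500 zł × 16% = 110,320 zł
  → 117,880 zł

145,690 zł > 117,880 zł, so the supplementary minimum tax is the binding amount.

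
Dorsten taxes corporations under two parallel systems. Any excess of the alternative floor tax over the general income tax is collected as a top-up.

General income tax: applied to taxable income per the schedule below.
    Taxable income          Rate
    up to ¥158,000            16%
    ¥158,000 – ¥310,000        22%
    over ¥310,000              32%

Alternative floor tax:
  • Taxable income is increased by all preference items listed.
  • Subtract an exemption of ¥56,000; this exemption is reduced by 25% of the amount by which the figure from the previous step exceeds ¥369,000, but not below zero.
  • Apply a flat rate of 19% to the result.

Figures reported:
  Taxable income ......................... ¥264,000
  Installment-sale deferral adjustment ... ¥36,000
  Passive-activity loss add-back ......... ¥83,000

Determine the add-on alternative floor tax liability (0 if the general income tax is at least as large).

Alternative floor tax:
  Adjusted income: ¥264,000 + ¥36,000 + ¥83,000 = ¥383,000
  Exemption: ¥56,000 − 25% × (¥383,000 − ¥369,000) = ¥56,000 − ¥3,500 = ¥52,500
  Base: ¥383,000 − ¥52,500 = ¥330,500
  ¥330,500 × 19% = ¥62,795

General income tax:
  ¥158,000 × 16% = ¥25,280
  ¥106,000 × 22% = ¥23,320
  → ¥48,600

Excess of alternative floor tax over general income tax: ¥62,795 − ¥48,600 = ¥14,195.

¥14,195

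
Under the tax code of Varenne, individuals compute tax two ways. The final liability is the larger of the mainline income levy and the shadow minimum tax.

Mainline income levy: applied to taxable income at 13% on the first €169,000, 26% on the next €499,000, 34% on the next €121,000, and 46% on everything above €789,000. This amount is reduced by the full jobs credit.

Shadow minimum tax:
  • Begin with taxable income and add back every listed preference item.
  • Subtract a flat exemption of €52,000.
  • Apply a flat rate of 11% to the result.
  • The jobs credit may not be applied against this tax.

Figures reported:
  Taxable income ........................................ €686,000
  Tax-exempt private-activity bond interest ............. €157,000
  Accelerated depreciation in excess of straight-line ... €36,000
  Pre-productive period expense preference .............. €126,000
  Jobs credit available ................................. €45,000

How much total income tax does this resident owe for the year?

Shadow minimum tax:
  Adjusted income: €686,000 + €157,000 + €36,000 + €126,000 = €1,005,000
  Less exemption €52,000 → base €953,000
  €953,000 × 11% = €104,830

Mainline income levy:
  €169,000 × 13% = €21,970
  €499,000 × 26% = €129,740
  €18,000 × 34% = €6,120
  → €157,830
  Less jobs credit €45,000 → €112,830

€112,830 > €104,830, so the mainline income levy governs.

€112,830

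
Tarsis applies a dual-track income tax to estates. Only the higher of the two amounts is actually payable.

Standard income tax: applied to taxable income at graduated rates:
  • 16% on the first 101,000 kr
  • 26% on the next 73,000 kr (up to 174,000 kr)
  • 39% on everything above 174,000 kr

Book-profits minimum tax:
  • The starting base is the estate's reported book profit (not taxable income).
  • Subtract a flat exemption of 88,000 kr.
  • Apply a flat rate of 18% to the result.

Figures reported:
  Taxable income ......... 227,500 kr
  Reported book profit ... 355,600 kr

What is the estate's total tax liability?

56,005 kr

Standard income tax:
  101,000 kr × 16% = 16,160 kr
  73,000 kr × 26% = 18,980 kr
  53,500 kr × 39% = 20,865 kr
  → 56,005 kr

Book-profits minimum tax:
  Base (reported book profit): 355,600 kr
  Less exemption 88,000 kr → base 267,600 kr
  267,600 kr × 18% = 48,168 kr

56,005 kr > 48,168 kr, so the standard income tax governs.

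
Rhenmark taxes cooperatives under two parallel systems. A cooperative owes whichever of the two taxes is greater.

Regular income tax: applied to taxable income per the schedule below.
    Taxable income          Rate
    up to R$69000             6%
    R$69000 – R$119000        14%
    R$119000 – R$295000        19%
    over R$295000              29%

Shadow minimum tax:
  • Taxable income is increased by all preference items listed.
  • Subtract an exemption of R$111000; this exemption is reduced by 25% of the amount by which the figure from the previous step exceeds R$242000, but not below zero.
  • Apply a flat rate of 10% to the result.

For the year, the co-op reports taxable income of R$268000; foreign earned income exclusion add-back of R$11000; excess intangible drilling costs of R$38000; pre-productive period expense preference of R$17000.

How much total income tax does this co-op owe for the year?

R$39450

Shadow minimum tax:
  Adjusted income: R$268000 + R$11000 + R$38000 + R$17000 = R$334000
  Exemption: R$111000 − 25% × (R$334000 − R$242000) = R$111000 − R$23000 = R$88000
  Base: R$334000 − R$88000 = R$246000
  R$246000 × 10% = R$24600

Regular income tax:
  R$69000 × 6% = R$4140
  R$50000 × 14% = R$7000
  R$149000 × 19% = R$28310
  → R$39450

R$39450 > R$24600, so the regular income tax governs.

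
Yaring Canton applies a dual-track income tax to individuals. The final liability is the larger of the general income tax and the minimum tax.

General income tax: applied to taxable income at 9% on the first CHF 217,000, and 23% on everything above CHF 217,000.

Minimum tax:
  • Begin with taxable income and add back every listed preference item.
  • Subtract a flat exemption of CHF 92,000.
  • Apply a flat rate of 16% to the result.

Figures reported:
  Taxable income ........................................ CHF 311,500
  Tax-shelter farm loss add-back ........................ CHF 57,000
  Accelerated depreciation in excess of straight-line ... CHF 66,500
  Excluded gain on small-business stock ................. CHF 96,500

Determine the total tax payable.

General income tax:
  CHF 217,000 × 9% = CHF 19,530
  CHF 94,500 × 23% = CHF 21,735
  → CHF 41,265

Minimum tax:
  Adjusted income: CHF 311,500 + CHF 57,000 + CHF 66,500 + CHF 96,500 = CHF 531,500
  Less exemption CHF 92,000 → base CHF 439,500
  CHF 439,500 × 16% = CHF 70,320

CHF 70,320 > CHF 41,265, so the minimum tax is the binding amount.

CHF 70,320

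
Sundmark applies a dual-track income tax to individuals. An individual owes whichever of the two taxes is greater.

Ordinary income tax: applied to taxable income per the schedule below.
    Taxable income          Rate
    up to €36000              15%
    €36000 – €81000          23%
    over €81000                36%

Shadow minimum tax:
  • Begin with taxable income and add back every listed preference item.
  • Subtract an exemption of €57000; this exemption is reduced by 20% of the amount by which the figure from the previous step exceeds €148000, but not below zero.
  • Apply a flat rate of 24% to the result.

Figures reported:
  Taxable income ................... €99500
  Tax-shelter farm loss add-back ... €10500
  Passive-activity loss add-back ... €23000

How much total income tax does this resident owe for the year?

€22410

Shadow minimum tax:
  Adjusted income: €99500 + €10500 + €23000 = €133000
  Exemption: €133000 ≤ €148000, so full €57000 applies
  Base: €133000 − €57000 = €76000
  €76000 × 24% = €18240

Ordinary income tax:
  €36000 × 15% = €5400
  €45000 × 23% = €10350
  €18500 × 36% = €6660
  → €22410

€22410 > €18240, so the ordinary income tax governs.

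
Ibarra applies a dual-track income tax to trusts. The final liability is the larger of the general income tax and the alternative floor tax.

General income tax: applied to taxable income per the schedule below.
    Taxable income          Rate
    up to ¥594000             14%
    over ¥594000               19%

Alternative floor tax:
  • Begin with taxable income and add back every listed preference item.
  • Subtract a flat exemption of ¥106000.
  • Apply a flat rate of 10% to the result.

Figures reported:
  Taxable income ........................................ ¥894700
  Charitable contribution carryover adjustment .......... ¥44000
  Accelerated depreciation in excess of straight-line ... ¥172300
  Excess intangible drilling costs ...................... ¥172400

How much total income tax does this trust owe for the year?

¥140293

Alternative floor tax:
  Adjusted income: ¥894700 + ¥44000 + ¥172300 + ¥172400 = ¥1283400
  Less exemption ¥106000 → base ¥1177400
  ¥1177400 × 10% = ¥117740

General income tax:
  ¥594000 × 14% = ¥83160
  ¥300700 × 19% = ¥57133
  → ¥140293

¥140293 > ¥117740, so the general income tax governs.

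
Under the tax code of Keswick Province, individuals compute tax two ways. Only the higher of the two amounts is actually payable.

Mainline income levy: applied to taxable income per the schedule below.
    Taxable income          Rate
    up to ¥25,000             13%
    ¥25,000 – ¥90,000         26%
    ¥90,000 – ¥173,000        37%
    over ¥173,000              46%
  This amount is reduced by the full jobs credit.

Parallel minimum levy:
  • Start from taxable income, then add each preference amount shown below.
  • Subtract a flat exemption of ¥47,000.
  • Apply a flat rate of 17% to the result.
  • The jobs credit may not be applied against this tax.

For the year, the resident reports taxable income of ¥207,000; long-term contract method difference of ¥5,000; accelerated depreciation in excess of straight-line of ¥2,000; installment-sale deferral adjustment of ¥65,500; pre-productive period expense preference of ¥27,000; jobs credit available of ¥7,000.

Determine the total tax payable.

Parallel minimum levy:
  Adjusted income: ¥207,000 + ¥5,000 + ¥2,000 + ¥65,500 + ¥27,000 = ¥306,500
  Less exemption ¥47,000 → base ¥259,500
  ¥259,500 × 17% = ¥44,115

Mainline income levy:
  ¥25,000 × 13% = ¥3,250
  ¥65,000 × 26% = ¥16,900
  ¥83,000 × 37% = ¥30,710
  ¥34,000 × 46% = ¥15,640
  → ¥66,500
  Less jobs credit ¥7,000 → ¥59,500

¥59,500 > ¥44,115, so the mainline income levy governs.

¥59,500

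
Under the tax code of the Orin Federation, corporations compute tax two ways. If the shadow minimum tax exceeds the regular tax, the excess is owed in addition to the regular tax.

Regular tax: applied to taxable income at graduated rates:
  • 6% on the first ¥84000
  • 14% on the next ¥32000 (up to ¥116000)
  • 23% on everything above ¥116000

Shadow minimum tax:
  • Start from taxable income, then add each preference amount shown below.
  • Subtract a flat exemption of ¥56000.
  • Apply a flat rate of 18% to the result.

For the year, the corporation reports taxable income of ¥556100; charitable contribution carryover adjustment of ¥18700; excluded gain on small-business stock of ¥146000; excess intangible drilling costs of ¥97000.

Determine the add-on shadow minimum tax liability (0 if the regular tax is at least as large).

¥26381

Regular tax:
  ¥84000 × 6% = ¥5040
  ¥32000 × 14% = ¥4480
  ¥440100 × 23% = ¥101223
  → ¥110743

Shadow minimum tax:
  Adjusted income: ¥556100 + ¥18700 + ¥146000 + ¥97000 = ¥817800
  Less exemption ¥56000 → base ¥761800
  ¥761800 × 18% = ¥137124

Excess of shadow minimum tax over regular tax: ¥137124 − ¥110743 = ¥26381.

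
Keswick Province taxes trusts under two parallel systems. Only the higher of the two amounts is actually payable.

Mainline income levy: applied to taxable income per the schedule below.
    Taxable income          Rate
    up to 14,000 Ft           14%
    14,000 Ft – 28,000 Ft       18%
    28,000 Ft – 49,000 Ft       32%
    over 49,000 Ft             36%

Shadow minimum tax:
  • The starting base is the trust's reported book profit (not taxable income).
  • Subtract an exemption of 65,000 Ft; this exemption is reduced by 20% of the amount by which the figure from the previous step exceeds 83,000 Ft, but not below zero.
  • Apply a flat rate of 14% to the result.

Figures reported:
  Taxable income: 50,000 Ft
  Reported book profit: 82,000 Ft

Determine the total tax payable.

Shadow minimum tax:
  Base (reported book profit): 82,000 Ft
  Exemption: 82,000 Ft ≤ 83,000 Ft, so full 65,000 Ft applies
  Base: 82,000 Ft − 65,000 Ft = 17,000 Ft
  17,000 Ft × 14% = 2,380 Ft

Mainline income levy:
  14,000 Ft × 14% = 1,960 Ft
  14,000 Ft × 18% = 2,520 Ft
  21,000 Ft × 32% = 6,720 Ft
  1,000 Ft × 36% = 360 Ft
  → 11,560 Ft

11,560 Ft > 2,380 Ft, so the mainline income levy governs.

11,560 Ft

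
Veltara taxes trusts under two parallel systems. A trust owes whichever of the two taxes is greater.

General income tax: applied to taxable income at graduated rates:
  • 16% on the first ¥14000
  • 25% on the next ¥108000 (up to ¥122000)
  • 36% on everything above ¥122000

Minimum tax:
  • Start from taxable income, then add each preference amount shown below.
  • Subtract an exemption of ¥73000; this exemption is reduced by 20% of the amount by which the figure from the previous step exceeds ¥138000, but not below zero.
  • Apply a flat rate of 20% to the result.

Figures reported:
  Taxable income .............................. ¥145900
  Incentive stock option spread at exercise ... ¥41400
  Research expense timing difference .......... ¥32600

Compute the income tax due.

Minimum tax:
  Adjusted income: ¥145900 + ¥41400 + ¥32600 = ¥219900
  Exemption: ¥73000 − 20% × (¥219900 − ¥138000) = ¥73000 − ¥16380 = ¥56620
  Base: ¥219900 − ¥56620 = ¥163280
  ¥163280 × 20% = ¥32656

General income tax:
  ¥14000 × 16% = ¥2240
  ¥108000 × 25% = ¥27000
  ¥23900 × 36% = ¥8604
  → ¥37844

¥37844 > ¥32656, so the general income tax governs.

¥37844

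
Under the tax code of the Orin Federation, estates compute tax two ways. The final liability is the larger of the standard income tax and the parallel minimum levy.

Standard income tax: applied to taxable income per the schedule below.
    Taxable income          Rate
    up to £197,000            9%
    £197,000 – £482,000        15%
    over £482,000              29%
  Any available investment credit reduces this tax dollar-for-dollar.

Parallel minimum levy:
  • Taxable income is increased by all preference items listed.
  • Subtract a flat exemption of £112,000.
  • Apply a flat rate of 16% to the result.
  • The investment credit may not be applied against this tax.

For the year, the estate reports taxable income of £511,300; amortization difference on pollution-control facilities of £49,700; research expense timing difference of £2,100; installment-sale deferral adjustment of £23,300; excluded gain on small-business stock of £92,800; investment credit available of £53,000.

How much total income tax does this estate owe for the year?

£90,752

Standard income tax:
  £197,000 × 9% = £17,730
  £285,000 × 15% = £42,750
  £29,300 × 29% = £8,497
  → £68,977
  Less investment credit £53,000 → £15,977

Parallel minimum levy:
  Adjusted income: £511,300 + £49,700 + £2,100 + £23,300 + £92,800 = £679,200
  Less exemption £112,000 → base £567,200
  £567,200 × 16% = £90,752

£90,752 > £15,977, so the parallel minimum levy is the binding amount.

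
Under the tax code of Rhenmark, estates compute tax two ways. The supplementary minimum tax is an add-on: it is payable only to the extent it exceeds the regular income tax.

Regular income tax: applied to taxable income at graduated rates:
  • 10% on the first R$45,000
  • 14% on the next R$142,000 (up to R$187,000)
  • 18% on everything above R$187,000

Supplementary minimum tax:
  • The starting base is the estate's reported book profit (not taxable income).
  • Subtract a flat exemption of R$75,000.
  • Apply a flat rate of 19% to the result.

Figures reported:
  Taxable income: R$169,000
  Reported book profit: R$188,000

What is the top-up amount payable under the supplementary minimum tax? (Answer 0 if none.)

R$0

Supplementary minimum tax:
  Base (reported book profit): R$188,000
  Less exemption R$75,000 → base R$113,000
  R$113,000 × 19% = R$21,470

Regular income tax:
  R$45,000 × 10% = R$4,500
  R$124,000 × 14% = R$17,360
  → R$21,860

R$21,470 ≤ R$21,860, so no add-on is due.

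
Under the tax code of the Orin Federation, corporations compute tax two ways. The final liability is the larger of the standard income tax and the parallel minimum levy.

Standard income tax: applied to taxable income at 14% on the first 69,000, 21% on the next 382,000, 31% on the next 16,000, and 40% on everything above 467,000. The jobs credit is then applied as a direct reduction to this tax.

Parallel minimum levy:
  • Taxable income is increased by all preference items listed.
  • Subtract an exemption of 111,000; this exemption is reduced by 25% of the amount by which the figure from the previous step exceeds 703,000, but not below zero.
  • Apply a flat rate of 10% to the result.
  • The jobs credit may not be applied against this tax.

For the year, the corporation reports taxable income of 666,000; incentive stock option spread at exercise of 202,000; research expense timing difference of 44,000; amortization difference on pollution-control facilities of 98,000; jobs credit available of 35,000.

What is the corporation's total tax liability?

Parallel minimum levy:
  Adjusted income: 666,000 + 202,000 + 44,000 + 98,000 = 1,010,000
  Exemption: 111,000 − 25% × (1,010,000 − 703,000) = 111,000 − 76,750 = 34,250
  Base: 1,010,000 − 34,250 = 975,750
  975,750 × 10% = 97,575

Standard income tax:
  69,000 × 14% = 9,660
  382,000 × 21% = 80,220
  16,000 × 31% = 4,960
  199,000 × 40% = 79,600
  → 174,440
  Less jobs credit 35,000 → 139,440

139,440 > 97,575, so the standard income tax governs.

139,440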